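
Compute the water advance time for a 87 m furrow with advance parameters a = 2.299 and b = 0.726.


t = (L/a)^(1/b)
t = (87/2.299)^(1/0.726)
t = 37.842540^(1/0.726)

149.1168 min


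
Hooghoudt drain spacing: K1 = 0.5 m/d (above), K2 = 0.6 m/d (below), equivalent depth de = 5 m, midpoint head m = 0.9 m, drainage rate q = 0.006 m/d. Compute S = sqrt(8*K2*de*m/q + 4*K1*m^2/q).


S^2 = 8*K2*de*m/q + 4*K1*m^2/q
S^2 = 8*0.6*5*0.9/0.006 + 4*0.5*0.9^2/0.006
S = sqrt(3870.0000)

62.2093 m


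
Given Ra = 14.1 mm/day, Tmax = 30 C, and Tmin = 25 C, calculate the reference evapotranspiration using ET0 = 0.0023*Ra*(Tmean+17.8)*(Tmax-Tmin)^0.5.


Tmean = (Tmax + Tmin)/2 = (30 + 25)/2 = 27.5
ET0 = 0.0023 * 14.1 * (27.5 + 17.8) * sqrt(30 - 25)
ET0 = 0.0023 * 14.1 * 45.3 * 2.236068

3.2850 mm/day


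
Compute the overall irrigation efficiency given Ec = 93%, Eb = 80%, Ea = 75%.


Ec = 0.93, Eb = 0.8, Ea = 0.75
E = 0.93 * 0.8 * 0.75 * 100 = 55.8000%

55.8000 %


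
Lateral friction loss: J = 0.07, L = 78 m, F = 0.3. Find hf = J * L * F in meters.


hf = J * L * F = 0.07 * 78 * 0.3 = 1.6380 m

1.6380 m


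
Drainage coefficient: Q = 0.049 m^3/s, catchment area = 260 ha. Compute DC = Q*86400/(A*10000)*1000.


DC = Q * 86400 / (A * 10000) * 1000
DC = 0.049 * 86400 / (260 * 10000) * 1000
DC = 4233600.0000 / 2600000

1.6283 mm/day


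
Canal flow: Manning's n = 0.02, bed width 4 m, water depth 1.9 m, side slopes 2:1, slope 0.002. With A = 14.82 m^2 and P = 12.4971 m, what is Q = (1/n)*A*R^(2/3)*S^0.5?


R = A/P = 14.82/12.4971 = 1.185875
Q = (1/0.02) * 14.82 * 1.185875^(2/3) * 0.002^0.5

37.1272 m^3/s


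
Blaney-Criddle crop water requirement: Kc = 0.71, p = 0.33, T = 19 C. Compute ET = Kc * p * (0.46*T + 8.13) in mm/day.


ET = Kc * p * (0.46*T + 8.13)
ET = 0.71 * 0.33 * (0.46*19 + 8.13)
ET = 0.71 * 0.33 * 16.8700

3.9526 mm/day


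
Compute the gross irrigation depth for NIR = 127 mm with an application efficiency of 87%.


Ea = 87% = 0.87
GID = NIR / Ea = 127 / 0.87 = 145.9770 mm

145.9770 mm


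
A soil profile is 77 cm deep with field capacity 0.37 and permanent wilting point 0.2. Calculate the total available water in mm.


AWC = (FC - PWP) * d * 10
AWC = (0.37 - 0.2) * 77 * 10
AWC = 0.1700 * 77 * 10

130.9000 mm


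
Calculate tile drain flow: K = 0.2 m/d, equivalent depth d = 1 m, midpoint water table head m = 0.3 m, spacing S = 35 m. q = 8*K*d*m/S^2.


q = 8*K*d*m/S^2
q = 8*0.2*1*0.3/35^2
q = 0.4800 / 1225

3.9184e-04 m/d


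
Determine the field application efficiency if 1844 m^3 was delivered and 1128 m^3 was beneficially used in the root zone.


Ea = V_root / V_field * 100 = 1128 / 1844 * 100 = 61.1714%

61.1714 %


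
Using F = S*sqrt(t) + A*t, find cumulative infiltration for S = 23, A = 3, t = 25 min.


F = S*sqrt(t) + A*t
F = 23*sqrt(25) + 3*25
F = 23*5.000000 + 75

190.0000 mm


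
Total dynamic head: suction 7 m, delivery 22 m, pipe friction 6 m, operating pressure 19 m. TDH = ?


TDH = Hs + Hd + hf + Hp = 7 + 22 + 6 + 19 = 54

54 m


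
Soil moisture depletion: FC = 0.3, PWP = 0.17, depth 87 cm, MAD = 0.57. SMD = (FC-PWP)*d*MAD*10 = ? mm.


SMD = (FC - PWP) * d * MAD * 10
SMD = (0.3 - 0.17) * 87 * 0.57 * 10
SMD = 0.1300 * 87 * 0.57 * 10

64.4670 mm


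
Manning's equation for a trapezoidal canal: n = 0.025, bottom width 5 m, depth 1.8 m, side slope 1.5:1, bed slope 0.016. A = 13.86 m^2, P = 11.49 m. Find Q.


R = A/P = 13.86/11.49 = 1.206266
Q = (1/0.025) * 13.86 * 1.206266^(2/3) * 0.016^0.5

79.4655 m^3/s


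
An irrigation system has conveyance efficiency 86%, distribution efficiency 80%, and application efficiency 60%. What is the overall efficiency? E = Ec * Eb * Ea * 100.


Ec = 0.86, Eb = 0.8, Ea = 0.6
E = 0.86 * 0.8 * 0.6 * 100 = 41.2800%

41.2800 %


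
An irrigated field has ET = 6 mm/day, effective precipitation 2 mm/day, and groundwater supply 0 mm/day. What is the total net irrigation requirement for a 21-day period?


Daily deficit = ET - Pe - GW = 6 - 2 - 0 = 4 mm/day
NIR = 4 * 21 = 84 mm

84.0000 mm


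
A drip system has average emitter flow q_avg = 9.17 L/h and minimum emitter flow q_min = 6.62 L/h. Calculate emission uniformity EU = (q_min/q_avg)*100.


EU = (q_min/q_avg)*100 = (6.62/9.17)*100 = 72.1919%

72.1919 %


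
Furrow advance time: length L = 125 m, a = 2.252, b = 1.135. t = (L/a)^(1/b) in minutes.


t = (L/a)^(1/b)
t = (125/2.252)^(1/1.135)
t = 55.506217^(1/1.135)

34.4243 min


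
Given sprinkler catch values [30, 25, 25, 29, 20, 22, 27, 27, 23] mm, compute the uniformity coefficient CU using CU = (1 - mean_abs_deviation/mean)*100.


mean = 25.333333 mm
MAD = 2.592593 mm
CU = (1 - 2.592593/25.333333)*100

89.7661 %


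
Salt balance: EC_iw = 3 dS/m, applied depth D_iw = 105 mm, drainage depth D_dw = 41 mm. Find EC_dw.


EC_dw = EC_iw * D_iw / D_dw
EC_dw = 3 * 105 / 41
EC_dw = 315 / 41

7.6829 dS/m


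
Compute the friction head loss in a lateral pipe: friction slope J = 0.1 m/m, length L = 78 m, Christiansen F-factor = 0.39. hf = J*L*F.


hf = J * L * F = 0.1 * 78 * 0.39 = 3.0420 m

3.0420 m


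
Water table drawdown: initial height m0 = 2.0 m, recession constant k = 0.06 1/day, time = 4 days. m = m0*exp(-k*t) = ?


m = m0 * exp(-k*t)
m = 2.0 * exp(-0.06 * 4)
m = 2.0 * exp(-0.2400)

1.5733 m


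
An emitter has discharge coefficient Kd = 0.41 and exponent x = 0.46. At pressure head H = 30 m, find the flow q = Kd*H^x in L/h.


q = Kd * H^x = 0.41 * 30^0.46 = 0.41 * 4.780527

1.9600 L/h


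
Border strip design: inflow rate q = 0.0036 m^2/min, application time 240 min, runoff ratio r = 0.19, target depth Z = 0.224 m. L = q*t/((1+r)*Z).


L = q*t/((1+r)*Z)
L = 0.0036*240/((1+0.19)*0.224)
L = 0.864/0.26656

3.2413 m


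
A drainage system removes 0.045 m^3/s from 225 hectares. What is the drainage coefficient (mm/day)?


DC = Q * 86400 / (A * 10000) * 1000
DC = 0.045 * 86400 / (225 * 10000) * 1000
DC = 3888000.0000 / 2250000

1.7280 mm/day


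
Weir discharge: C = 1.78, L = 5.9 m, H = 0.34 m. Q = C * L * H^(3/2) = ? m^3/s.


Q = C * L * H^(3/2) = 1.78 * 5.9 * 0.34^1.5 = 1.78 * 5.9 * 0.198252

2.0820 m^3/s


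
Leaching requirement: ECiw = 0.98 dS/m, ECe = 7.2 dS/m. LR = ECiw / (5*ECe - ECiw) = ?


LR = ECiw / (5*ECe - ECiw)
LR = 0.98 / (5*7.2 - 0.98)
LR = 0.98 / 35.0200

0.0280


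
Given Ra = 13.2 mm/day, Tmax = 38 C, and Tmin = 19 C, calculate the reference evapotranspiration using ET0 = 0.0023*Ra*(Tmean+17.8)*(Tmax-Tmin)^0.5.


Tmean = (Tmax + Tmin)/2 = (38 + 19)/2 = 28.5
ET0 = 0.0023 * 13.2 * (28.5 + 17.8) * sqrt(38 - 19)
ET0 = 0.0023 * 13.2 * 46.3 * 4.358899

6.1272 mm/day


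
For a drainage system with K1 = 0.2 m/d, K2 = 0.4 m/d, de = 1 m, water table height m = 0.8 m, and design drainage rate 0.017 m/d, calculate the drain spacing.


S^2 = 8*K2*de*m/q + 4*K1*m^2/q
S^2 = 8*0.4*1*0.8/0.017 + 4*0.2*0.8^2/0.017
S = sqrt(180.7059)

13.4427 m


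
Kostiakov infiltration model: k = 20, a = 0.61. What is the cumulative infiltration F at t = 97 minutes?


F = k * t^a = 20 * 97^0.61
F = 20 * 16.290363

325.8073 mm


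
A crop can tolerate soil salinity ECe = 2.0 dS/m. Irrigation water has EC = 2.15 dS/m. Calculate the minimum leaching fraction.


LR = ECiw / (5*ECe - ECiw)
LR = 2.15 / (5*2.0 - 2.15)
LR = 2.15 / 7.8500

0.2739


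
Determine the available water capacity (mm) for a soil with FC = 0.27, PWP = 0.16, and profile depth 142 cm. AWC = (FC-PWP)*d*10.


AWC = (FC - PWP) * d * 10
AWC = (0.27 - 0.16) * 142 * 10
AWC = 0.1100 * 142 * 10

156.2000 mm


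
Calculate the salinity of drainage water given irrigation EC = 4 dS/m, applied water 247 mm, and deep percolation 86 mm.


EC_dw = EC_iw * D_iw / D_dw
EC_dw = 4 * 247 / 86
EC_dw = 988 / 86

11.4884 dS/m


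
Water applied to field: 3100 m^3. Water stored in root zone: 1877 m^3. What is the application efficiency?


Ea = V_root / V_field * 100 = 1877 / 3100 * 100 = 60.5484%

60.5484 %


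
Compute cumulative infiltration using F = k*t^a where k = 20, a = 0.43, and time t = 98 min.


F = k * t^a = 20 * 98^0.43
F = 20 * 7.181699

143.6340 mm


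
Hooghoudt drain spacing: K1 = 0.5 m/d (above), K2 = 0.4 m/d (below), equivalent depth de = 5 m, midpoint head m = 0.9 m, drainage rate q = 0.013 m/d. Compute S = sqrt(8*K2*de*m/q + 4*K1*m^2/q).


S^2 = 8*K2*de*m/q + 4*K1*m^2/q
S^2 = 8*0.4*5*0.9/0.013 + 4*0.5*0.9^2/0.013
S = sqrt(1232.3077)

35.1042 m


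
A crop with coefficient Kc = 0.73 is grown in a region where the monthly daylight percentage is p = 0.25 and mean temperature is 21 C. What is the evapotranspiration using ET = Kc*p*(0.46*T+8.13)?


ET = Kc * p * (0.46*T + 8.13)
ET = 0.73 * 0.25 * (0.46*21 + 8.13)
ET = 0.73 * 0.25 * 17.7900

3.2467 mm/day


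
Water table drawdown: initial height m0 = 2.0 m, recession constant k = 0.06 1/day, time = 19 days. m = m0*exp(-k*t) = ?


m = m0 * exp(-k*t)
m = 2.0 * exp(-0.06 * 19)
m = 2.0 * exp(-1.1400)

0.6396 m


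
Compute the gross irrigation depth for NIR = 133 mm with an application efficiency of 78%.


Ea = 78% = 0.78
GID = NIR / Ea = 133 / 0.78 = 170.5128 mm

170.5128 mm


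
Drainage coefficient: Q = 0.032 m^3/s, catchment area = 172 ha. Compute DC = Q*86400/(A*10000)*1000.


DC = Q * 86400 / (A * 10000) * 1000
DC = 0.032 * 86400 / (172 * 10000) * 1000
DC = 2764800.0000 / 1720000

1.6074 mm/day


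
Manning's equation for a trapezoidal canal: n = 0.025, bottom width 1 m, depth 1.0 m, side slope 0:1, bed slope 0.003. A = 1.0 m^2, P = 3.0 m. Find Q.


R = A/P = 1.0/3.0 = 0.333333
Q = (1/0.025) * 1.0 * 0.333333^(2/3) * 0.003^0.5

1.0533 m^3/s


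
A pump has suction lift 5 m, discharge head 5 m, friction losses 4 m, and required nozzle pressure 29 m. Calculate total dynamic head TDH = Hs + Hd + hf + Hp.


TDH = Hs + Hd + hf + Hp = 5 + 5 + 4 + 29 = 43

43 m


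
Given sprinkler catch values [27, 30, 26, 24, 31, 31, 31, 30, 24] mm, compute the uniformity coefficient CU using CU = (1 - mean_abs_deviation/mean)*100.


mean = 28.222222 mm
MAD = 2.641975 mm
CU = (1 - 2.641975/28.222222)*100

90.6387 %


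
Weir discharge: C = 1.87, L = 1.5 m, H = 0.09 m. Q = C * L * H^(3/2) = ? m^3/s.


Q = C * L * H^(3/2) = 1.87 * 1.5 * 0.09^1.5 = 1.87 * 1.5 * 0.027000

0.0757 m^3/s


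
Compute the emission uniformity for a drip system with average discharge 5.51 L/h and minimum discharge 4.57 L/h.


EU = (q_min/q_avg)*100 = (4.57/5.51)*100 = 82.9401%

82.9401 %


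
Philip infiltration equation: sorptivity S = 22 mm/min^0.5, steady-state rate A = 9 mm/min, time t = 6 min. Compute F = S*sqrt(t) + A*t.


F = S*sqrt(t) + A*t
F = 22*sqrt(6) + 9*6
F = 22*2.449490 + 54

107.8888 mm


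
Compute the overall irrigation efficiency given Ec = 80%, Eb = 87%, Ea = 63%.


Ec = 0.8, Eb = 0.87, Ea = 0.63
E = 0.8 * 0.87 * 0.63 * 100 = 43.8480%

43.8480 %


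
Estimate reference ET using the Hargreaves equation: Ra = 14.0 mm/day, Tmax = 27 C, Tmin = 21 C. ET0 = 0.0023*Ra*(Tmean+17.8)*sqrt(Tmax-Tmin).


Tmean = (Tmax + Tmin)/2 = (27 + 21)/2 = 24.0
ET0 = 0.0023 * 14.0 * (24.0 + 17.8) * sqrt(27 - 21)
ET0 = 0.0023 * 14.0 * 41.8 * 2.449490

3.2969 mm/day


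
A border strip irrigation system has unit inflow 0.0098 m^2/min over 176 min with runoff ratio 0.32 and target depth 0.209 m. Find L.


L = q*t/((1+r)*Z)
L = 0.0098*176/((1+0.32)*0.209)
L = 1.7248/0.27588

6.2520 m


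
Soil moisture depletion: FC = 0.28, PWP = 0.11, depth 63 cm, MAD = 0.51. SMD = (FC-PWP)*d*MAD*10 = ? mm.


SMD = (FC - PWP) * d * MAD * 10
SMD = (0.28 - 0.11) * 63 * 0.51 * 10
SMD = 0.1700 * 63 * 0.51 * 10

54.6210 mm


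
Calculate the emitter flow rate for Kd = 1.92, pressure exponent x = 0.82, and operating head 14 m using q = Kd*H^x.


q = Kd * H^x = 1.92 * 14^0.82 = 1.92 * 8.706127

16.7158 L/h


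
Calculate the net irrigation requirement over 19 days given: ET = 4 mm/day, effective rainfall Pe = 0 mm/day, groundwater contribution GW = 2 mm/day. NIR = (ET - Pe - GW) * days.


Daily deficit = ET - Pe - GW = 4 - 0 - 2 = 2 mm/day
NIR = 2 * 19 = 38 mm

38.0000 mm


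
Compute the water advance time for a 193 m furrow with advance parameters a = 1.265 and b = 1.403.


t = (L/a)^(1/b)
t = (193/1.265)^(1/1.403)
t = 152.569170^(1/1.403)

35.9985 min


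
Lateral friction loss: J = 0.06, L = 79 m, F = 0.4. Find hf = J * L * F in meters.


hf = J * L * F = 0.06 * 79 * 0.4 = 1.8960 m

1.8960 m


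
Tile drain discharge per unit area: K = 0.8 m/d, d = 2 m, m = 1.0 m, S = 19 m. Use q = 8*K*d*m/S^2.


q = 8*K*d*m/S^2
q = 8*0.8*2*1.0/19^2
q = 12.8000 / 361

0.0355 m/d


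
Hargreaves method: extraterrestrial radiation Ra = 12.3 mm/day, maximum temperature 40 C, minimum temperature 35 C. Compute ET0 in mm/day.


Tmean = (Tmax + Tmin)/2 = (40 + 35)/2 = 37.5
ET0 = 0.0023 * 12.3 * (37.5 + 17.8) * sqrt(40 - 35)
ET0 = 0.0023 * 12.3 * 55.3 * 2.236068

3.4982 mm/day


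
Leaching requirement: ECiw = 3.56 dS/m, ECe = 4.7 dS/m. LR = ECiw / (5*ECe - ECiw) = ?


LR = ECiw / (5*ECe - ECiw)
LR = 3.56 / (5*4.7 - 3.56)
LR = 3.56 / 19.9400

0.1785


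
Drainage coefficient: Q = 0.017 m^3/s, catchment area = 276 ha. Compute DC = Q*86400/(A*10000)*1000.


DC = Q * 86400 / (A * 10000) * 1000
DC = 0.017 * 86400 / (276 * 10000) * 1000
DC = 1468800.0000 / 2760000

0.5322 mm/day


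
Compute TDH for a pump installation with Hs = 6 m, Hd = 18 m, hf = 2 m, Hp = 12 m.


TDH = Hs + Hd + hf + Hp = 6 + 18 + 2 + 12 = 38

38 m


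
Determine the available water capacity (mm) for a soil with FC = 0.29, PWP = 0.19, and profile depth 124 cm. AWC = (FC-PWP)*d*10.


AWC = (FC - PWP) * d * 10
AWC = (0.29 - 0.19) * 124 * 10
AWC = 0.1000 * 124 * 10

124.0000 mm


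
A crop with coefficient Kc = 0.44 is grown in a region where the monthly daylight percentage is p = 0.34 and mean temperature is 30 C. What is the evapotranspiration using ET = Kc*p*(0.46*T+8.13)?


ET = Kc * p * (0.46*T + 8.13)
ET = 0.44 * 0.34 * (0.46*30 + 8.13)
ET = 0.44 * 0.34 * 21.9300

3.2807 mm/day


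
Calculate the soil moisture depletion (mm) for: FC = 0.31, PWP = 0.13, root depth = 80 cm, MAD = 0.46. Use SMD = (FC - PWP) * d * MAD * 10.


SMD = (FC - PWP) * d * MAD * 10
SMD = (0.31 - 0.13) * 80 * 0.46 * 10
SMD = 0.1800 * 80 * 0.46 * 10

66.2400 mm


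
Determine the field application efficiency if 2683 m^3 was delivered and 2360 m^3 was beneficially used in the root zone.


Ea = V_root / V_field * 100 = 2360 / 2683 * 100 = 87.9612%

87.9612 %


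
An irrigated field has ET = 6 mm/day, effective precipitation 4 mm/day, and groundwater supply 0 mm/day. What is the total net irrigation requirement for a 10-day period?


Daily deficit = ET - Pe - GW = 6 - 4 - 0 = 2 mm/day
NIR = 2 * 10 = 20 mm

20.0000 mm


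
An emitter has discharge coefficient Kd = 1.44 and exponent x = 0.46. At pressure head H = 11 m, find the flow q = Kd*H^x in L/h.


q = Kd * H^x = 1.44 * 11^0.46 = 1.44 * 3.013288

4.3391 L/h


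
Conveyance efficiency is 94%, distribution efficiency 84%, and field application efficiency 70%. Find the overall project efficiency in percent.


Ec = 0.94, Eb = 0.84, Ea = 0.7
E = 0.94 * 0.84 * 0.7 * 100 = 55.2720%

55.2720 %


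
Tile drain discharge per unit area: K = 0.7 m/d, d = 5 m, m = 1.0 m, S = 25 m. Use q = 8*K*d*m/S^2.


q = 8*K*d*m/S^2
q = 8*0.7*5*1.0/25^2
q = 28.0000 / 625

0.0448 m/d


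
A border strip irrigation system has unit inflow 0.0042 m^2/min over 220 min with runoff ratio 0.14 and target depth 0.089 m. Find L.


L = q*t/((1+r)*Z)
L = 0.0042*220/((1+0.14)*0.089)
L = 0.924/0.10146

9.1070 m


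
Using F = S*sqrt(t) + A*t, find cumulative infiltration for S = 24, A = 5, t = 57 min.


F = S*sqrt(t) + A*t
F = 24*sqrt(57) + 5*57
F = 24*7.549834 + 285

466.1960 mm


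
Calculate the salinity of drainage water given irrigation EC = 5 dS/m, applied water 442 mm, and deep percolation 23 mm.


EC_dw = EC_iw * D_iw / D_dw
EC_dw = 5 * 442 / 23
EC_dw = 2210 / 23

96.0870 dS/m


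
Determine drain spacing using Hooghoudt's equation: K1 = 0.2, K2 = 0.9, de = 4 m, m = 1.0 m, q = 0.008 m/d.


S^2 = 8*K2*de*m/q + 4*K1*m^2/q
S^2 = 8*0.9*4*1.0/0.008 + 4*0.2*1.0^2/0.008
S = sqrt(3700.0000)

60.8276 m


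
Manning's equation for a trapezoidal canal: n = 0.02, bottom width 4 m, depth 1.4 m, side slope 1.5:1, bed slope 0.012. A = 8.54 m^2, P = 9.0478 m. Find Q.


R = A/P = 8.54/9.0478 = 0.943876
Q = (1/0.02) * 8.54 * 0.943876^(2/3) * 0.012^0.5

45.0086 m^3/s


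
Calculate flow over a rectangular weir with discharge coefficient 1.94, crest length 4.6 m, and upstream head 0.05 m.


Q = C * L * H^(3/2) = 1.94 * 4.6 * 0.05^1.5 = 1.94 * 4.6 * 0.011180

0.0998 m^3/s


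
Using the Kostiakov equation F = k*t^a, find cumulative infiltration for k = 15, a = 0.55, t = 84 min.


F = k * t^a = 15 * 84^0.55
F = 15 * 11.438093

171.5714 mm


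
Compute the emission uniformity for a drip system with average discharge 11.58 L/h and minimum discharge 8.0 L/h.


EU = (q_min/q_avg)*100 = (8.0/11.58)*100 = 69.0846%

69.0846 %


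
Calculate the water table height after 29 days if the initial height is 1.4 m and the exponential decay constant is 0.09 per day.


m = m0 * exp(-k*t)
m = 1.4 * exp(-0.09 * 29)
m = 1.4 * exp(-2.6100)

0.1029 m


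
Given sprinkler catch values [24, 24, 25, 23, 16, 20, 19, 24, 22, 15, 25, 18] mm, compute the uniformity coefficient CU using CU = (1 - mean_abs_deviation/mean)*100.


mean = 21.250000 mm
MAD = 3.041667 mm
CU = (1 - 3.041667/21.250000)*100

85.6863 %


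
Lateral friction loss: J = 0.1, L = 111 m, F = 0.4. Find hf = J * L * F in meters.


hf = J * L * F = 0.1 * 111 * 0.4 = 4.4400 m

4.4400 m


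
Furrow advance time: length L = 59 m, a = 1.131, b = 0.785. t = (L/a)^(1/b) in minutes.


t = (L/a)^(1/b)
t = (59/1.131)^(1/0.785)
t = 52.166225^(1/0.785)

154.0839 min


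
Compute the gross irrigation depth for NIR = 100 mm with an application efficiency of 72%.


Ea = 72% = 0.72
GID = NIR / Ea = 100 / 0.72 = 138.8889 mm

138.8889 mm


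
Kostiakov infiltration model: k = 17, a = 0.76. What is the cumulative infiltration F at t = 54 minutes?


F = k * t^a = 17 * 54^0.76
F = 17 * 20.730953

352.4262 mm


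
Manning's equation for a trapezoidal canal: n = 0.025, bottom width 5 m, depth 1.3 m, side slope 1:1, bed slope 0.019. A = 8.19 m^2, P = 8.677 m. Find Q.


R = A/P = 8.19/8.677 = 0.943875
Q = (1/0.025) * 8.19 * 0.943875^(2/3) * 0.019^0.5

43.4507 m^3/s


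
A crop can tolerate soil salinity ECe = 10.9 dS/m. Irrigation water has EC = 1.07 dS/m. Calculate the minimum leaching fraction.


LR = ECiw / (5*ECe - ECiw)
LR = 1.07 / (5*10.9 - 1.07)
LR = 1.07 / 53.4300

0.0200


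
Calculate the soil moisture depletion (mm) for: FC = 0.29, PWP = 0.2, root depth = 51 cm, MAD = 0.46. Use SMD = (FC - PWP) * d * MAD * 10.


SMD = (FC - PWP) * d * MAD * 10
SMD = (0.29 - 0.2) * 51 * 0.46 * 10
SMD = 0.0900 * 51 * 0.46 * 10

21.1140 mm


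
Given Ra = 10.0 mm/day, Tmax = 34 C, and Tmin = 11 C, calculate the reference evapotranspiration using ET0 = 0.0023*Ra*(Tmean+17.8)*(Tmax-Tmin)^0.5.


Tmean = (Tmax + Tmin)/2 = (34 + 11)/2 = 22.5
ET0 = 0.0023 * 10.0 * (22.5 + 17.8) * sqrt(34 - 11)
ET0 = 0.0023 * 10.0 * 40.3 * 4.795832

4.4453 mm/day


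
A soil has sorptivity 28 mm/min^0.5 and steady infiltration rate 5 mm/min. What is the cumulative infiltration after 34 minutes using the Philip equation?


F = S*sqrt(t) + A*t
F = 28*sqrt(34) + 5*34
F = 28*5.830952 + 170

333.2667 mm


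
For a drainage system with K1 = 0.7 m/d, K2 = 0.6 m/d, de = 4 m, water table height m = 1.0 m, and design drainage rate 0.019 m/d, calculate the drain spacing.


S^2 = 8*K2*de*m/q + 4*K1*m^2/q
S^2 = 8*0.6*4*1.0/0.019 + 4*0.7*1.0^2/0.019
S = sqrt(1157.8947)

34.0279 m


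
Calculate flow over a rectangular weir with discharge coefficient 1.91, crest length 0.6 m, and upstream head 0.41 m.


Q = C * L * H^(3/2) = 1.91 * 0.6 * 0.41^1.5 = 1.91 * 0.6 * 0.262528

0.3009 m^3/s


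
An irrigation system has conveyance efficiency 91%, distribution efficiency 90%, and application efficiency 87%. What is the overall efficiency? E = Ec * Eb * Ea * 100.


Ec = 0.91, Eb = 0.9, Ea = 0.87
E = 0.91 * 0.9 * 0.87 * 100 = 71.2530%

71.2530 %


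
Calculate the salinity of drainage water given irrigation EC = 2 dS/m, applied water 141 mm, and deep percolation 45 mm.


EC_dw = EC_iw * D_iw / D_dw
EC_dw = 2 * 141 / 45
EC_dw = 282 / 45

6.2667 dS/m


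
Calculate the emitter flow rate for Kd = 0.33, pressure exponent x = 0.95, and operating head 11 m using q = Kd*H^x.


q = Kd * H^x = 0.33 * 11^0.95 = 0.33 * 9.757152

3.2199 L/h


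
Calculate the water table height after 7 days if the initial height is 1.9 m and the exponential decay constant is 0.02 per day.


m = m0 * exp(-k*t)
m = 1.9 * exp(-0.02 * 7)
m = 1.9 * exp(-0.1400)

1.6518 m


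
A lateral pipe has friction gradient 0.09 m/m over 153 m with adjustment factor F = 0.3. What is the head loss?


hf = J * L * F = 0.09 * 153 * 0.3 = 4.1310 m

4.1310 m


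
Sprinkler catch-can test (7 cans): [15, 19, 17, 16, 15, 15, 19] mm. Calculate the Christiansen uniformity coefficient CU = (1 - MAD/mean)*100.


mean = 16.571429 mm
MAD = 1.510204 mm
CU = (1 - 1.510204/16.571429)*100

90.8867 %


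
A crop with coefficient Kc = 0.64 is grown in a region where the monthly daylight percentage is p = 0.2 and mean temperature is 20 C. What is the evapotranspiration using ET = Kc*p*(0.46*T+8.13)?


ET = Kc * p * (0.46*T + 8.13)
ET = 0.64 * 0.2 * (0.46*20 + 8.13)
ET = 0.64 * 0.2 * 17.3300

2.2182 mm/day


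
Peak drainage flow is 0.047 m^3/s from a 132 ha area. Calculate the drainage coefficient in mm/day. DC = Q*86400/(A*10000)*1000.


DC = Q * 86400 / (A * 10000) * 1000
DC = 0.047 * 86400 / (132 * 10000) * 1000
DC = 4060800.0000 / 1320000

3.0764 mm/day


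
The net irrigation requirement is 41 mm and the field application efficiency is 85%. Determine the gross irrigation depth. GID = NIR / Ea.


Ea = 85% = 0.85
GID = NIR / Ea = 41 / 0.85 = 48.2353 mm

48.2353 mm


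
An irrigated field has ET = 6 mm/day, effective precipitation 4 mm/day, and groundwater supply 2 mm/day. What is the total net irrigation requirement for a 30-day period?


Daily deficit = ET - Pe - GW = 6 - 4 - 2 = 0 mm/day
NIR = 0 * 30 = 0 mm

0 mm


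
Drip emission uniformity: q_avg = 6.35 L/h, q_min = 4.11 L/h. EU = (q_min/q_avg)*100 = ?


EU = (q_min/q_avg)*100 = (4.11/6.35)*100 = 64.7244%

64.7244 %


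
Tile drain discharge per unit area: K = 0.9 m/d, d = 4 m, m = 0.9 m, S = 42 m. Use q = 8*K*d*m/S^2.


q = 8*K*d*m/S^2
q = 8*0.9*4*0.9/42^2
q = 25.9200 / 1764

0.0147 m/d


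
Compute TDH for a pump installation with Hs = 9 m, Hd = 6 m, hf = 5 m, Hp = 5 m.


TDH = Hs + Hd + hf + Hp = 9 + 6 + 5 + 5 = 25

25 m


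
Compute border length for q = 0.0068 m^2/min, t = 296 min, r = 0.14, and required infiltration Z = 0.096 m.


L = q*t/((1+r)*Z)
L = 0.0068*296/((1+0.14)*0.096)
L = 2.0128/0.10944

18.3918 m


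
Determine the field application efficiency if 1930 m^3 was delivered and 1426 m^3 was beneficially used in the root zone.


Ea = V_root / V_field * 100 = 1426 / 1930 * 100 = 73.8860%

73.8860 %


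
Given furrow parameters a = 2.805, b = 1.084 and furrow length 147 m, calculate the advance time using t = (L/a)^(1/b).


t = (L/a)^(1/b)
t = (147/2.805)^(1/1.084)
t = 52.406417^(1/1.084)

38.5610 min


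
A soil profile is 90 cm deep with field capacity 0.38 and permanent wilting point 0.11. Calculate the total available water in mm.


AWC = (FC - PWP) * d * 10
AWC = (0.38 - 0.11) * 90 * 10
AWC = 0.2700 * 90 * 10

243.0000 mm


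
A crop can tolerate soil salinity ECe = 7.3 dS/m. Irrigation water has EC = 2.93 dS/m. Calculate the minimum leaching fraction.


LR = ECiw / (5*ECe - ECiw)
LR = 2.93 / (5*7.3 - 2.93)
LR = 2.93 / 33.5700

0.0873


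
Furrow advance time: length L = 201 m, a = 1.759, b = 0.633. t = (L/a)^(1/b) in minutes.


t = (L/a)^(1/b)
t = (201/1.759)^(1/0.633)
t = 114.269471^(1/0.633)

1782.6849 min


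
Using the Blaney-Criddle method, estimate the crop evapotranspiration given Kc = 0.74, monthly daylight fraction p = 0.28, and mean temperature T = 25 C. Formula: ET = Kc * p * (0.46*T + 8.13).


ET = Kc * p * (0.46*T + 8.13)
ET = 0.74 * 0.28 * (0.46*25 + 8.13)
ET = 0.74 * 0.28 * 19.6300

4.0673 mm/day


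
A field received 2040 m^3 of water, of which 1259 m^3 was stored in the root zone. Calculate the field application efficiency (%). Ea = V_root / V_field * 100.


Ea = V_root / V_field * 100 = 1259 / 2040 * 100 = 61.7157%

61.7157 %


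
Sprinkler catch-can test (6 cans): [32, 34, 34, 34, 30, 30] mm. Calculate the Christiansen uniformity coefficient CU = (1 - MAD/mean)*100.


mean = 32.333333 mm
MAD = 1.666667 mm
CU = (1 - 1.666667/32.333333)*100

94.8454 %


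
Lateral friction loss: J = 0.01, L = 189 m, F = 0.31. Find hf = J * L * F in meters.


hf = J * L * F = 0.01 * 189 * 0.31 = 0.5859 m

0.5859 m


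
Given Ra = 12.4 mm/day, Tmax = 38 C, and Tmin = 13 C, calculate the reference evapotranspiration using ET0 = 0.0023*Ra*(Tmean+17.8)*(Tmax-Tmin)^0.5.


Tmean = (Tmax + Tmin)/2 = (38 + 13)/2 = 25.5
ET0 = 0.0023 * 12.4 * (25.5 + 17.8) * sqrt(38 - 13)
ET0 = 0.0023 * 12.4 * 43.3 * 5.000000

6.1746 mm/day


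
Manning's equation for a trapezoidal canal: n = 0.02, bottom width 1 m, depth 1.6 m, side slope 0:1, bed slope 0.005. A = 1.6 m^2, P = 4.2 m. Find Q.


R = A/P = 1.6/4.2 = 0.380952
Q = (1/0.02) * 1.6 * 0.380952^(2/3) * 0.005^0.5

2.9727 m^3/s


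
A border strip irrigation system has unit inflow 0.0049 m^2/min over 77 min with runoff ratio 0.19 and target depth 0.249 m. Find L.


L = q*t/((1+r)*Z)
L = 0.0049*77/((1+0.19)*0.249)
L = 0.3773/0.29631

1.2733 m


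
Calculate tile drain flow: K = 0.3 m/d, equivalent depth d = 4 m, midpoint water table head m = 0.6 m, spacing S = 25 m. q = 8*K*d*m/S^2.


q = 8*K*d*m/S^2
q = 8*0.3*4*0.6/25^2
q = 5.7600 / 625

0.0092 m/d


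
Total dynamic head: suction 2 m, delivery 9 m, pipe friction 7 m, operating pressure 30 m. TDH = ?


TDH = Hs + Hd + hf + Hp = 2 + 9 + 7 + 30 = 48

48 m


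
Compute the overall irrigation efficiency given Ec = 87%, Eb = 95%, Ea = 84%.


Ec = 0.87, Eb = 0.95, Ea = 0.84
E = 0.87 * 0.95 * 0.84 * 100 = 69.4260%

69.4260 %


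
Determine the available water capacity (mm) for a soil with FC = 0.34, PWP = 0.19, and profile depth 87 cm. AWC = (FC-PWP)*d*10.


AWC = (FC - PWP) * d * 10
AWC = (0.34 - 0.19) * 87 * 10
AWC = 0.1500 * 87 * 10

130.5000 mm


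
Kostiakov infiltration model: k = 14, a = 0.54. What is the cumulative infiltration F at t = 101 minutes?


F = k * t^a = 14 * 101^0.54
F = 14 * 12.087418

169.2239 mm


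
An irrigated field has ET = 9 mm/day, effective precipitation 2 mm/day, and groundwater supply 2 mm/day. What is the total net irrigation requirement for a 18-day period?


Daily deficit = ET - Pe - GW = 9 - 2 - 2 = 5 mm/day
NIR = 5 * 18 = 90 mm

90.0000 mm


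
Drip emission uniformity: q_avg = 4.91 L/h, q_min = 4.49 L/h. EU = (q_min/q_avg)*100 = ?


EU = (q_min/q_avg)*100 = (4.49/4.91)*100 = 91.4460%

91.4460 %


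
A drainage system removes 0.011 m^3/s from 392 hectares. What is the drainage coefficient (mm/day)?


DC = Q * 86400 / (A * 10000) * 1000
DC = 0.011 * 86400 / (392 * 10000) * 1000
DC = 950400.0000 / 3920000

0.2424 mm/day


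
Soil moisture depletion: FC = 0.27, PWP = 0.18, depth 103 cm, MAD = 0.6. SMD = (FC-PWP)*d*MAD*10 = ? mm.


SMD = (FC - PWP) * d * MAD * 10
SMD = (0.27 - 0.18) * 103 * 0.6 * 10
SMD = 0.0900 * 103 * 0.6 * 10

55.6200 mm


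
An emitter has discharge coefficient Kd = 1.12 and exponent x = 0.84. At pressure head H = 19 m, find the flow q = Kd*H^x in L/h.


q = Kd * H^x = 1.12 * 19^0.84 = 1.12 * 11.861866

13.2853 L/h


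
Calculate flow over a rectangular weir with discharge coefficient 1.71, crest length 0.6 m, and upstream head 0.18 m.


Q = C * L * H^(3/2) = 1.71 * 0.6 * 0.18^1.5 = 1.71 * 0.6 * 0.076368

0.0784 m^3/s


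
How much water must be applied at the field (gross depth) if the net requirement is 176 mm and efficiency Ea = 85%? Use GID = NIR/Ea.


Ea = 85% = 0.85
GID = NIR / Ea = 176 / 0.85 = 207.0588 mm

207.0588 mm


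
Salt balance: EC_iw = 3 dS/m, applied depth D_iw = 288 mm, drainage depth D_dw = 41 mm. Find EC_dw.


EC_dw = EC_iw * D_iw / D_dw
EC_dw = 3 * 288 / 41
EC_dw = 864 / 41

21.0732 dS/m


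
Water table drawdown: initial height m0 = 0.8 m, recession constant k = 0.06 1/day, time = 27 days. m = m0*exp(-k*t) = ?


m = m0 * exp(-k*t)
m = 0.8 * exp(-0.06 * 27)
m = 0.8 * exp(-1.6200)

0.1583 m


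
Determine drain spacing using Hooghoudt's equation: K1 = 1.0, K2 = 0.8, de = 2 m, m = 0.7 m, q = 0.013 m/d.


S^2 = 8*K2*de*m/q + 4*K1*m^2/q
S^2 = 8*0.8*2*0.7/0.013 + 4*1.0*0.7^2/0.013
S = sqrt(840.0000)

28.9828 m


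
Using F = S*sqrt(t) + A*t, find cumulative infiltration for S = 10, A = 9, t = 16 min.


F = S*sqrt(t) + A*t
F = 10*sqrt(16) + 9*16
F = 10*4.000000 + 144

184.0000 mm


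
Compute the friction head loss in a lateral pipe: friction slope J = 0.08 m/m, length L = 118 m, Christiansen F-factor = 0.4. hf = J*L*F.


hf = J * L * F = 0.08 * 118 * 0.4 = 3.7760 m

3.7760 m


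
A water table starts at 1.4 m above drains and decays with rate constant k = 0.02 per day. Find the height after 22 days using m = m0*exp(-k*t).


m = m0 * exp(-k*t)
m = 1.4 * exp(-0.02 * 22)
m = 1.4 * exp(-0.4400)

0.9017 m


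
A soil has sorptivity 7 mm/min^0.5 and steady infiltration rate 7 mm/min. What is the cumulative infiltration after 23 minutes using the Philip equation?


F = S*sqrt(t) + A*t
F = 7*sqrt(23) + 7*23
F = 7*4.795832 + 161

194.5708 mm


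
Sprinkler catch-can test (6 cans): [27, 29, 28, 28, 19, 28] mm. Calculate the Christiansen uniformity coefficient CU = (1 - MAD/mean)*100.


mean = 26.500000 mm
MAD = 2.500000 mm
CU = (1 - 2.500000/26.500000)*100

90.5660 %


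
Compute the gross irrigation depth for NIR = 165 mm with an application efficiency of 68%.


Ea = 68% = 0.68
GID = NIR / Ea = 165 / 0.68 = 242.6471 mm

242.6471 mm


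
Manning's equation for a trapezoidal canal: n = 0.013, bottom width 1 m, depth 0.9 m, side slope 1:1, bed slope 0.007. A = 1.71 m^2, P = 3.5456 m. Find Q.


R = A/P = 1.71/3.5456 = 0.482288
Q = (1/0.013) * 1.71 * 0.482288^(2/3) * 0.007^0.5

6.7682 m^3/s


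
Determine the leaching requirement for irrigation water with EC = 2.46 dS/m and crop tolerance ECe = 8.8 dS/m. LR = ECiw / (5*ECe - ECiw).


LR = ECiw / (5*ECe - ECiw)
LR = 2.46 / (5*8.8 - 2.46)
LR = 2.46 / 41.5400

0.0592


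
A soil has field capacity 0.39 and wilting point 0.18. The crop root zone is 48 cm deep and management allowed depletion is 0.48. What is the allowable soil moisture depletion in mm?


SMD = (FC - PWP) * d * MAD * 10
SMD = (0.39 - 0.18) * 48 * 0.48 * 10
SMD = 0.2100 * 48 * 0.48 * 10

48.3840 mm


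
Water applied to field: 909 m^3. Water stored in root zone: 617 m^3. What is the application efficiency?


Ea = V_root / V_field * 100 = 617 / 909 * 100 = 67.8768%

67.8768 %


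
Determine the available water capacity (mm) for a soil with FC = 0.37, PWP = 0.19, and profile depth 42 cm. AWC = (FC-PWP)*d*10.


AWC = (FC - PWP) * d * 10
AWC = (0.37 - 0.19) * 42 * 10
AWC = 0.1800 * 42 * 10

75.6000 mm


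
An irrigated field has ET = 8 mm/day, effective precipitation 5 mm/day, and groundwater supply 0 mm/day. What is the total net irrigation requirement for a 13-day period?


Daily deficit = ET - Pe - GW = 8 - 5 - 0 = 3 mm/day
NIR = 3 * 13 = 39 mm

39.0000 mm


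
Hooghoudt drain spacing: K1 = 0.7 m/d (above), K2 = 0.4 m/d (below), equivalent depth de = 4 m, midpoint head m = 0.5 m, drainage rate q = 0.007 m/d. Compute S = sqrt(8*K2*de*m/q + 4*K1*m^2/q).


S^2 = 8*K2*de*m/q + 4*K1*m^2/q
S^2 = 8*0.4*4*0.5/0.007 + 4*0.7*0.5^2/0.007
S = sqrt(1014.2857)

31.8479 m


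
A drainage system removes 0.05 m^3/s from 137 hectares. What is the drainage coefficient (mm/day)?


DC = Q * 86400 / (A * 10000) * 1000
DC = 0.05 * 86400 / (137 * 10000) * 1000
DC = 4320000.0000 / 1370000

3.1533 mm/day


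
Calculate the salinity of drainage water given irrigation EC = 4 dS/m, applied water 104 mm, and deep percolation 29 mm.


EC_dw = EC_iw * D_iw / D_dw
EC_dw = 4 * 104 / 29
EC_dw = 416 / 29

14.3448 dS/m


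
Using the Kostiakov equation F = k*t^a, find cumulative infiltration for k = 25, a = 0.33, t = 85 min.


F = k * t^a = 25 * 85^0.33
F = 25 * 4.332197

108.3049 mm


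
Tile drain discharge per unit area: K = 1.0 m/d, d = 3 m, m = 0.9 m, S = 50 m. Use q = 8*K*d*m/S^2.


q = 8*K*d*m/S^2
q = 8*1.0*3*0.9/50^2
q = 21.6000 / 2500

0.0086 m/d


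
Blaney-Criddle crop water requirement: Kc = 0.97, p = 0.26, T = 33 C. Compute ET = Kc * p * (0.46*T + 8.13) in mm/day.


ET = Kc * p * (0.46*T + 8.13)
ET = 0.97 * 0.26 * (0.46*33 + 8.13)
ET = 0.97 * 0.26 * 23.3100

5.8788 mm/day


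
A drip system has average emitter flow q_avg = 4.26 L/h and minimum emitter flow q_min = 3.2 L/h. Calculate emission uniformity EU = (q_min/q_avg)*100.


EU = (q_min/q_avg)*100 = (3.2/4.26)*100 = 75.1174%

75.1174 %


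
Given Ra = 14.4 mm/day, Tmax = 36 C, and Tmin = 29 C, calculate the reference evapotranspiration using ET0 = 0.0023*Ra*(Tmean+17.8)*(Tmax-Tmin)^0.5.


Tmean = (Tmax + Tmin)/2 = (36 + 29)/2 = 32.5
ET0 = 0.0023 * 14.4 * (32.5 + 17.8) * sqrt(36 - 29)
ET0 = 0.0023 * 14.4 * 50.3 * 2.645751

4.4077 mm/day


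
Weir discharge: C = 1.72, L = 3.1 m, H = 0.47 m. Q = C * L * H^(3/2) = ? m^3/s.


Q = C * L * H^(3/2) = 1.72 * 3.1 * 0.47^1.5 = 1.72 * 3.1 * 0.322216

1.7181 m^3/s


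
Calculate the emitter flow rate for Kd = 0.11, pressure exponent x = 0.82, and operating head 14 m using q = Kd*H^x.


q = Kd * H^x = 0.11 * 14^0.82 = 0.11 * 8.706127

0.9577 L/h


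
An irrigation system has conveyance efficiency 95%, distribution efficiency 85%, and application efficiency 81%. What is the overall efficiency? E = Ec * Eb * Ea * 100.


Ec = 0.95, Eb = 0.85, Ea = 0.81
E = 0.95 * 0.85 * 0.81 * 100 = 65.4075%

65.4075 %


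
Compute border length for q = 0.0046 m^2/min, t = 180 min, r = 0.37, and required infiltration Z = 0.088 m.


L = q*t/((1+r)*Z)
L = 0.0046*180/((1+0.37)*0.088)
L = 0.828/0.12056

6.8679 m


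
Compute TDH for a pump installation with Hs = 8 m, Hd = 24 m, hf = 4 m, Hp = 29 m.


TDH = Hs + Hd + hf + Hp = 8 + 24 + 4 + 29 = 65

65 m


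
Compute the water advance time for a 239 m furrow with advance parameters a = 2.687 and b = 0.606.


t = (L/a)^(1/b)
t = (239/2.687)^(1/0.606)
t = 88.946781^(1/0.606)

1645.8359 min


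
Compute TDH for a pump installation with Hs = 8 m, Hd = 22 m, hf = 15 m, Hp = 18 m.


TDH = Hs + Hd + hf + Hp = 8 + 22 + 15 + 18 = 63

63 m


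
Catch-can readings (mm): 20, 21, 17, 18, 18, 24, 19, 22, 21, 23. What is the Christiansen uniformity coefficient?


mean = 20.300000 mm
MAD = 1.900000 mm
CU = (1 - 1.900000/20.300000)*100

90.6404 %


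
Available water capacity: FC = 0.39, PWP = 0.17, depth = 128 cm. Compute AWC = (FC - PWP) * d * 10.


AWC = (FC - PWP) * d * 10
AWC = (0.39 - 0.17) * 128 * 10
AWC = 0.2200 * 128 * 10

281.6000 mm


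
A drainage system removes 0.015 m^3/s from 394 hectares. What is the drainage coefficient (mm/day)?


DC = Q * 86400 / (A * 10000) * 1000
DC = 0.015 * 86400 / (394 * 10000) * 1000
DC = 1296000.0000 / 3940000

0.3289 mm/day


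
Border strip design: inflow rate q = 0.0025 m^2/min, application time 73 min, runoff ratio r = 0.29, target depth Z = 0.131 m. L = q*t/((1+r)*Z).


L = q*t/((1+r)*Z)
L = 0.0025*73/((1+0.29)*0.131)
L = 0.1825/0.16899

1.0799 m


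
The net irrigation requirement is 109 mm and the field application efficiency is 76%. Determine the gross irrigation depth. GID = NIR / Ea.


Ea = 76% = 0.76
GID = NIR / Ea = 109 / 0.76 = 143.4211 mm

143.4211 mm


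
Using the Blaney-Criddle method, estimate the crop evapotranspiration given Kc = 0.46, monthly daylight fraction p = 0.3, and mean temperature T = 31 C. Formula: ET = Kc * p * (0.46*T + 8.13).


ET = Kc * p * (0.46*T + 8.13)
ET = 0.46 * 0.3 * (0.46*31 + 8.13)
ET = 0.46 * 0.3 * 22.3900

3.0898 mm/day


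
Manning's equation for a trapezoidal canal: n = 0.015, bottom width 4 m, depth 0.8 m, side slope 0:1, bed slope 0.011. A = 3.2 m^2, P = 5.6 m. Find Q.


R = A/P = 3.2/5.6 = 0.571429
Q = (1/0.015) * 3.2 * 0.571429^(2/3) * 0.011^0.5

15.4074 m^3/s


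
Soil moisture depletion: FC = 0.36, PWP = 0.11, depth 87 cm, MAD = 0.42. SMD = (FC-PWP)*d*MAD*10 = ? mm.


SMD = (FC - PWP) * d * MAD * 10
SMD = (0.36 - 0.11) * 87 * 0.42 * 10
SMD = 0.2500 * 87 * 0.42 * 10

91.3500 mm


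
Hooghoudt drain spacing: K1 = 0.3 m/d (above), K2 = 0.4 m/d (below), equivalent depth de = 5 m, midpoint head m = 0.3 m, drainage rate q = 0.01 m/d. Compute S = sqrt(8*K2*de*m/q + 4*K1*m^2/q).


S^2 = 8*K2*de*m/q + 4*K1*m^2/q
S^2 = 8*0.4*5*0.3/0.01 + 4*0.3*0.3^2/0.01
S = sqrt(490.8000)

22.1540 m


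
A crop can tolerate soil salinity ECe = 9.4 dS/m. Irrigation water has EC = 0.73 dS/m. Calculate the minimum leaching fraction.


LR = ECiw / (5*ECe - ECiw)
LR = 0.73 / (5*9.4 - 0.73)
LR = 0.73 / 46.2700

0.0158


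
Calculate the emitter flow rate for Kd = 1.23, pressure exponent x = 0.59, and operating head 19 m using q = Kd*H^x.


q = Kd * H^x = 1.23 * 19^0.59 = 1.23 * 5.681521

6.9883 L/h


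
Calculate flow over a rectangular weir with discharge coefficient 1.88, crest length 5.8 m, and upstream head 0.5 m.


Q = C * L * H^(3/2) = 1.88 * 5.8 * 0.5^1.5 = 1.88 * 5.8 * 0.353553

3.8551 m^3/s


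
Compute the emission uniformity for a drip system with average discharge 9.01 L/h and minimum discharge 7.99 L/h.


EU = (q_min/q_avg)*100 = (7.99/9.01)*100 = 88.6792%

88.6792 %


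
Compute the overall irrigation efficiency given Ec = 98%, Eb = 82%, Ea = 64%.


Ec = 0.98, Eb = 0.82, Ea = 0.64
E = 0.98 * 0.82 * 0.64 * 100 = 51.4304%

51.4304 %


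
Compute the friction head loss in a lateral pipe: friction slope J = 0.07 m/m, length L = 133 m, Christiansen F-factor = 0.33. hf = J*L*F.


hf = J * L * F = 0.07 * 133 * 0.33 = 3.0723 m

3.0723 m


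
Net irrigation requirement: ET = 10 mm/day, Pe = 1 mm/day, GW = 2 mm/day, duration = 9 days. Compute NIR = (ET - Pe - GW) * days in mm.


Daily deficit = ET - Pe - GW = 10 - 1 - 2 = 7 mm/day
NIR = 7 * 9 = 63 mm

63.0000 mm


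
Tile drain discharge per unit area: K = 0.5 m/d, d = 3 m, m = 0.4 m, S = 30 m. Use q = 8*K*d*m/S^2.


q = 8*K*d*m/S^2
q = 8*0.5*3*0.4/30^2
q = 4.8000 / 900

0.0053 m/d


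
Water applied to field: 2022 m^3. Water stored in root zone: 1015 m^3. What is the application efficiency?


Ea = V_root / V_field * 100 = 1015 / 2022 * 100 = 50.1978%

50.1978 %


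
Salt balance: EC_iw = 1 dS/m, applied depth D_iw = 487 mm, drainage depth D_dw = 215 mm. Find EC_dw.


EC_dw = EC_iw * D_iw / D_dw
EC_dw = 1 * 487 / 215
EC_dw = 487 / 215

2.2651 dS/m


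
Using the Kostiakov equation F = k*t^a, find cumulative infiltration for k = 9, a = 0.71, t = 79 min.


F = k * t^a = 9 * 79^0.71
F = 9 * 22.249243

200.2432 mm


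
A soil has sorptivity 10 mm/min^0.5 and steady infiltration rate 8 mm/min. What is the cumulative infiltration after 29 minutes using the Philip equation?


F = S*sqrt(t) + A*t
F = 10*sqrt(29) + 8*29
F = 10*5.385165 + 232

285.8517 mm
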